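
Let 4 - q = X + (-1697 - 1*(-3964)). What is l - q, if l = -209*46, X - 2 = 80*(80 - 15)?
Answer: -2149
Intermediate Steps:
X = 5202 (X = 2 + 80*(80 - 15) = 2 + 80*65 = 2 + 5200 = 5202)
l = -9614
q = -7465 (q = 4 - (5202 + (-1697 - 1*(-3964))) = 4 - (5202 + (-1697 + 3964)) = 4 - (5202 + 2267) = 4 - 1*7469 = 4 - 7469 = -7465)
l - q = -9614 - 1*(-7465) = -9614 + 7465 = -2149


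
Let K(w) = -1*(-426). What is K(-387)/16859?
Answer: 426/16859 ≈ 0.025268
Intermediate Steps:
K(w) = 426
K(-387)/16859 = 426/16859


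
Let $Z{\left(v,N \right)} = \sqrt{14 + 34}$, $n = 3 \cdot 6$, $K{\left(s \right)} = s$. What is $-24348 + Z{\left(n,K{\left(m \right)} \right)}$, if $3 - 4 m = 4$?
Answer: $-24348 + 4 \sqrt{3} \approx -24341.0$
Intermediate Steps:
$m = - \frac{1}{4}$ ($m = \frac{3}{4} - 1 = - \frac{1}{4} \approx -0.25$)
$n = 18$
$Z{\left(v,N \right)} = 4 \sqrt{3}$ ($Z{\left(v,N \right)} = \sqrt{48} = 4 \sqrt{3}$)
$-24348 + Z{\left(n,K{\left(m \right)} \right)} = -24348 + 4 \sqrt{3}$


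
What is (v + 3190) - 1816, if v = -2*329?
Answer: 716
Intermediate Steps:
v = -658
(v + 3190) - 1816 = (-658 + 3190) - 1816 = 2532 - 1816 = 716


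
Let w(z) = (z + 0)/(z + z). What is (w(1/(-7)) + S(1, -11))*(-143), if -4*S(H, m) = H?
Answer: -143/4 ≈ -35.750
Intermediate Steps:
S(H, m) = -H/4
w(z) = ½ (w(z) = z/((2*z)) = z*(1/(2*z)) = ½)
(w(1/(-7)) + S(1, -11))*(-143) = (½ - ¼*1)*(-143) = (½ - ¼)*(-143) = (¼)*(-143) = -143/4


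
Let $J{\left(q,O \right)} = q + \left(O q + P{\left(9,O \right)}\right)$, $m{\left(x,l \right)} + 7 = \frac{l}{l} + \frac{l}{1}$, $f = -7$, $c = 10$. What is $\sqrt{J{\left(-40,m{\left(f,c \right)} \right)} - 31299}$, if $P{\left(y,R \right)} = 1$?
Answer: $i \sqrt{31498} \approx 177.48 i$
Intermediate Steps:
$m{\left(x,l \right)} = -6 + l$ ($m{\left(x,l \right)} = -7 + \left(\frac{l}{l} + \frac{l}{1}\right) = -7 + \left(1 + l 1\right) = -7 + \left(1 + l\right) = -6 + l$)
$J{\left(q,O \right)} = 1 + q + O q$ ($J{\left(q,O \right)} = q + \left(O q + 1\right) = q + \left(1 + O q\right) = 1 + q + O q$)
$\sqrt{J{\left(-40,m{\left(f,c \right)} \right)} - 31299} = \sqrt{\left(1 - 40 + \left(-6 + 10\right) \left(-40\right)\right) - 31299} = \sqrt{\left(1 - 40 + 4 \left(-40\right)\right) - 31299} = \sqrt{\left(1 - 40 - 160\right) - 31299} = \sqrt{-199 - 31299} = \sqrt{-31498} = i \sqrt{31498}$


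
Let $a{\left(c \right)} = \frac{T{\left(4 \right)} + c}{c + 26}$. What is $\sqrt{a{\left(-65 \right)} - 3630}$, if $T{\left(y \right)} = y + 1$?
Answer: $\frac{i \sqrt{613210}}{13} \approx 60.237 i$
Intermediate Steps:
$T{\left(y \right)} = 1 + y$
$a{\left(c \right)} = \frac{5 + c}{26 + c}$ ($a{\left(c \right)} = \frac{\left(1 + 4\right) + c}{c + 26} = \frac{5 + c}{26 + c}$)
$\sqrt{a{\left(-65 \right)} - 3630} = \sqrt{\frac{5 - 65}{26 - 65} - 3630} = \sqrt{\frac{1}{-39} \left(-60\right) - 3630} = \sqrt{\left(- \frac{1}{39}\right) \left(-60\right) - 3630} = \sqrt{\frac{20}{13} - 3630} = \sqrt{- \frac{47170}{13}} = \frac{i \sqrt{613210}}{13}$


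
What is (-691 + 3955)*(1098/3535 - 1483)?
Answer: -17107626048/3535 ≈ -4.8395e+6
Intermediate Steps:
(-691 + 3955)*(1098/3535 - 1483) = 3264*(1098*(1/3535) - 1483) = 3264*(1098/3535 - 1483) = 3264*(-5241307/3535) = -17107626048/3535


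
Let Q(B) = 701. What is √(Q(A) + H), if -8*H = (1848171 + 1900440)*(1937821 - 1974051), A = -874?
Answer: √67906091069/2 ≈ 1.3029e+5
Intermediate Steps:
H = 67906088265/4 (H = -(1848171 + 1900440)*(1937821 - 1974051)/8 = -3748611*(-36230)/8 = -⅛*(-135812176530) = 67906088265/4 ≈ 1.6977e+10)
√(Q(A) + H) = √(701 + 67906088265/4) = √(67906091069/4) = √67906091069/2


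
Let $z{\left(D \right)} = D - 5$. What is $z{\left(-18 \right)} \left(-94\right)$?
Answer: $2162$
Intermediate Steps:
$z{\left(D \right)} = -5 + D$ ($z{\left(D \right)} = D - 5 = -5 + D$)
$z{\left(-18 \right)} \left(-94\right) = \left(-5 - 18\right) \left(-94\right) = \left(-23\right) \left(-94\right) = 2162$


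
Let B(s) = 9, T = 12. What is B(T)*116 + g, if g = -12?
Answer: 1032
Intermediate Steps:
B(T)*116 + g = 9*116 - 12 = 1044 - 12 = 1032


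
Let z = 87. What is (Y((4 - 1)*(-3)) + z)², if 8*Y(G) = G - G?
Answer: 7569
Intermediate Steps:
Y(G) = 0 (Y(G) = (G - G)/8 = (⅛)*0 = 0)
(Y((4 - 1)*(-3)) + z)² = (0 + 87)² = 87² = 7569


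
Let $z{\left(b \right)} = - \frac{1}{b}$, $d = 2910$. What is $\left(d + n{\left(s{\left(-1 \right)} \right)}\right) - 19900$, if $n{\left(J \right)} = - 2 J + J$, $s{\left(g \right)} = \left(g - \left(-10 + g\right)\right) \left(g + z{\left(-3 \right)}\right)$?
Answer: $- \frac{50950}{3} \approx -16983.0$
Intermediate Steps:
$s{\left(g \right)} = \frac{10}{3} + 10 g$ ($s{\left(g \right)} = \left(g - \left(-10 + g\right)\right) \left(g - \frac{1}{-3}\right) = 10 \left(g - - \frac{1}{3}\right) = 10 \left(g + \frac{1}{3}\right) = 10 \left(\frac{1}{3} + g\right) = \frac{10}{3} + 10 g$)
$n{\left(J \right)} = - J$
$\left(d + n{\left(s{\left(-1 \right)} \right)}\right) - 19900 = \left(2910 - \left(\frac{10}{3} + 10 \left(-1\right)\right)\right) - 19900 = \left(2910 - \left(\frac{10}{3} - 10\right)\right) - 19900 = \left(2910 - - \frac{20}{3}\right) - 19900 = \left(2910 + \frac{20}{3}\right) - 19900 = \frac{8750}{3} - 19900 = - \frac{50950}{3}$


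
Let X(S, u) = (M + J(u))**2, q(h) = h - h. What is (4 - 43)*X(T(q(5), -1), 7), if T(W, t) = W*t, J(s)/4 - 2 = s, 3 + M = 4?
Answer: -53391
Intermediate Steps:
M = 1 (M = -3 + 4 = 1)
q(h) = 0
J(s) = 8 + 4*s
X(S, u) = (9 + 4*u)**2 (X(S, u) = (1 + (8 + 4*u))**2 = (9 + 4*u)**2)
(4 - 43)*X(T(q(5), -1), 7) = (4 - 43)*(9 + 4*7)**2 = -39*(9 + 28)**2 = -39*37**2 = -39*1369 = -53391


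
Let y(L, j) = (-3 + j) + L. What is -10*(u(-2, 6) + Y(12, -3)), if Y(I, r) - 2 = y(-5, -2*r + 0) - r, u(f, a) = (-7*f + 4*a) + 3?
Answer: -440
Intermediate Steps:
u(f, a) = 3 - 7*f + 4*a
y(L, j) = -3 + L + j
Y(I, r) = -6 - 3*r (Y(I, r) = 2 + ((-3 - 5 + (-2*r + 0)) - r) = 2 + ((-3 - 5 - 2*r) - r) = 2 + ((-8 - 2*r) - r) = 2 + (-8 - 3*r) = -6 - 3*r)
-10*(u(-2, 6) + Y(12, -3)) = -10*((3 - 7*(-2) + 4*6) + (-6 - 3*(-3))) = -10*((3 + 14 + 24) + (-6 + 9)) = -10*(41 + 3) = -10*44 = -440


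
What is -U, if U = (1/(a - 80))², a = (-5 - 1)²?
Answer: -1/1936 ≈ -0.00051653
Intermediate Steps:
a = 36 (a = (-6)² = 36)
U = 1/1936 (U = (1/(36 - 80))² = (1/(-44))² = (-1/44)² = 1/1936 ≈ 0.00051653)
-U = -1*1/1936 = -1/1936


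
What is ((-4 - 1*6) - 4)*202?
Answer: -2828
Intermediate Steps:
((-4 - 1*6) - 4)*202 = ((-4 - 6) - 4)*202 = (-10 - 4)*202 = -14*202 = -2828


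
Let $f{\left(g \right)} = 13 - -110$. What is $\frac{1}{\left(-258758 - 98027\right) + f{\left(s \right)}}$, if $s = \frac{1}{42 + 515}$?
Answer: $- \frac{1}{356662} \approx -2.8038 \cdot 10^{-6}$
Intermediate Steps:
$s = \frac{1}{557} \approx 0.0017953$
$f{\left(g \right)} = 123$ ($f{\left(g \right)} = 13 + 110 = 123$)
$\frac{1}{\left(-258758 - 98027\right) + f{\left(s \right)}} = \frac{1}{\left(-258758 - 98027\right) + 123} = \frac{1}{-356785 + 123} = \frac{1}{-356662} = - \frac{1}{356662}$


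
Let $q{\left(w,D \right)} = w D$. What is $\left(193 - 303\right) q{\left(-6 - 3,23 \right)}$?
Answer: $22770$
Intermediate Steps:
$q{\left(w,D \right)} = D w$
$\left(193 - 303\right) q{\left(-6 - 3,23 \right)} = \left(193 - 303\right) 23 \left(-6 - 3\right) = - 110 \cdot 23 \left(-9\right) = \left(-110\right) \left(-207\right) = 22770$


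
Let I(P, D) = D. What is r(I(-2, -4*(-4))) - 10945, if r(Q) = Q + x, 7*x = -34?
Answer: -76537/7 ≈ -10934.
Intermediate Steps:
x = -34/7 (x = (1/7)*(-34) = -34/7 ≈ -4.8571)
r(Q) = -34/7 + Q (r(Q) = Q - 34/7 = -34/7 + Q)
r(I(-2, -4*(-4))) - 10945 = (-34/7 - 4*(-4)) - 10945 = (-34/7 + 16) - 10945 = 78/7 - 10945 = -76537/7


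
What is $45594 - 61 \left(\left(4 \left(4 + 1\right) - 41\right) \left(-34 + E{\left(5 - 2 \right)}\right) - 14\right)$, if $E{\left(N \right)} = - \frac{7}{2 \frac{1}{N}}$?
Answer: $- \frac{21113}{2} \approx -10557.0$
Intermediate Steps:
$E{\left(N \right)} = - \frac{7 N}{2}$ ($E{\left(N \right)} = - 7 \frac{N}{2} = - \frac{7 N}{2}$)
$45594 - 61 \left(\left(4 \left(4 + 1\right) - 41\right) \left(-34 + E{\left(5 - 2 \right)}\right) - 14\right) = 45594 - 61 \left(\left(4 \left(4 + 1\right) - 41\right) \left(-34 - \frac{7 \left(5 - 2\right)}{2}\right) - 14\right) = 45594 - 61 \left(\left(4 \cdot 5 - 41\right) \left(-34 - \frac{21}{2}\right) - 14\right) = 45594 - 61 \left(\left(20 - 41\right) \left(-34 - \frac{21}{2}\right) - 14\right) = 45594 - 61 \left(\left(-21\right) \left(- \frac{89}{2}\right) - 14\right) = 45594 - 61 \left(\frac{1869}{2} - 14\right) = 45594 - \frac{112301}{2} = - \frac{21113}{2}$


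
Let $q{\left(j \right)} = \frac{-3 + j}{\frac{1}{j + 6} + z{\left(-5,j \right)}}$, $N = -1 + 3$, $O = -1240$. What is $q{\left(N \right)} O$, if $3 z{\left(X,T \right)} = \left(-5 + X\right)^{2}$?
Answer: $\frac{29760}{803} \approx 37.061$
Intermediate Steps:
$N = 2$
$z{\left(X,T \right)} = \frac{\left(-5 + X\right)^{2}}{3}$
$q{\left(j \right)} = \frac{-3 + j}{\frac{100}{3} + \frac{1}{6 + j}}$ ($q{\left(j \right)} = \frac{-3 + j}{\frac{1}{j + 6} + \frac{\left(-5 - 5\right)^{2}}{3}} = \frac{-3 + j}{\frac{1}{6 + j} + \frac{\left(-10\right)^{2}}{3}} = \frac{-3 + j}{\frac{1}{6 + j} + \frac{1}{3} \cdot 100} = \frac{-3 + j}{\frac{1}{6 + j} + \frac{100}{3}} = \frac{-3 + j}{\frac{100}{3} + \frac{1}{6 + j}}$)
$q{\left(N \right)} O = \frac{3 \left(-18 + 2^{2} + 3 \cdot 2\right)}{603 + 100 \cdot 2} \left(-1240\right) = \frac{3 \left(-18 + 4 + 6\right)}{603 + 200} \left(-1240\right) = 3 \cdot \frac{1}{803} \left(-8\right) \left(-1240\right) = \left(- \frac{24}{803}\right) \left(-1240\right) = \frac{29760}{803}$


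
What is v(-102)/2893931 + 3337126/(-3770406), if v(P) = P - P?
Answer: -1668563/1885203 ≈ -0.88508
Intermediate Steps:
v(P) = 0
v(-102)/2893931 + 3337126/(-3770406) = 0/2893931 + 3337126/(-3770406) = 0*(1/2893931) + 3337126*(-1/3770406) = 0 - 1668563/1885203 = -1668563/1885203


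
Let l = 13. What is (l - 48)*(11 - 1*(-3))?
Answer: -490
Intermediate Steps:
(l - 48)*(11 - 1*(-3)) = (13 - 48)*(11 - 1*(-3)) = -35*(11 + 3) = -35*14 = -490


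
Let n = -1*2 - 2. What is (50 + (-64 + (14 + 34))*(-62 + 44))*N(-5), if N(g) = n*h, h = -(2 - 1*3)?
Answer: -1352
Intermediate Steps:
n = -4 (n = -2 - 2 = -4)
h = 1 (h = -(2 - 3) = -1*(-1) = 1)
N(g) = -4 (N(g) = -4*1 = -4)
(50 + (-64 + (14 + 34))*(-62 + 44))*N(-5) = (50 + (-64 + (14 + 34))*(-62 + 44))*(-4) = (50 + (-64 + 48)*(-18))*(-4) = (50 - 16*(-18))*(-4) = (50 + 288)*(-4) = 338*(-4) = -1352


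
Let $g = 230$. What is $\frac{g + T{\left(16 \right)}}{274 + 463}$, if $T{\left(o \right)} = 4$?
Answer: $\frac{234}{737} \approx 0.3175$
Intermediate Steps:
$\frac{g + T{\left(16 \right)}}{274 + 463} = \frac{230 + 4}{274 + 463} = \frac{234}{737}$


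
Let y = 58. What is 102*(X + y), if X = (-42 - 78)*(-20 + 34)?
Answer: -165444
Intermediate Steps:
X = -1680 (X = -120*14 = -1680)
102*(X + y) = 102*(-1680 + 58) = 102*(-1622) = -165444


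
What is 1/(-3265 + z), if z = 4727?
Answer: 1/1462 ≈ 0.00068399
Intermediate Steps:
1/(-3265 + z) = 1/(-3265 + 4727) = 1/1462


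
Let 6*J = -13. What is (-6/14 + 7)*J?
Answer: -299/21 ≈ -14.238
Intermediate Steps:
J = -13/6 (J = (⅙)*(-13) = -13/6 ≈ -2.1667)
(-6/14 + 7)*J = (-6/14 + 7)*(-13/6) = (-6*1/14 + 7)*(-13/6) = (-3/7 + 7)*(-13/6) = (46/7)*(-13/6) = -299/21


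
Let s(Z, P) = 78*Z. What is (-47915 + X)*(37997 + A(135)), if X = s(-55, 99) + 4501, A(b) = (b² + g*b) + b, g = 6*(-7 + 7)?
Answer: -2688454328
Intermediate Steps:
g = 0 (g = 6*0 = 0)
A(b) = b + b² (A(b) = (b² + 0*b) + b = (b² + 0) + b = b² + b = b + b²)
X = 211 (X = 78*(-55) + 4501 = -4290 + 4501 = 211)
(-47915 + X)*(37997 + A(135)) = (-47915 + 211)*(37997 + 135*(1 + 135)) = -47704*(37997 + 135*136) = -47704*(37997 + 18360) = -47704*56357 = -2688454328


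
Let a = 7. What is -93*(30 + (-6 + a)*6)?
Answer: -3348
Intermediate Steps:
-93*(30 + (-6 + a)*6) = -93*(30 + (-6 + 7)*6) = -93*(30 + 1*6) = -93*(30 + 6) = -93*36 = -3348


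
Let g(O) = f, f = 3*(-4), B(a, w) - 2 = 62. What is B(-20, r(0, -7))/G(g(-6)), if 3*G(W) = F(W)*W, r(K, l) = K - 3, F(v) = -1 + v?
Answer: 16/13 ≈ 1.2308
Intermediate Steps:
r(K, l) = -3 + K
B(a, w) = 64 (B(a, w) = 2 + 62 = 64)
f = -12
g(O) = -12
G(W) = W*(-1 + W)/3 (G(W) = ((-1 + W)*W)/3 = (W*(-1 + W))/3 = W*(-1 + W)/3)
B(-20, r(0, -7))/G(g(-6)) = 64/(((1/3)*(-12)*(-1 - 12))) = 64/(((1/3)*(-12)*(-13))) = 64/52 = 64*(1/52) = 16/13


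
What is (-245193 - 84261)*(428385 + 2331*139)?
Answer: -247879212876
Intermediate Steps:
(-245193 - 84261)*(428385 + 2331*139) = -329454*(428385 + 324009) = -329454*752394 = -247879212876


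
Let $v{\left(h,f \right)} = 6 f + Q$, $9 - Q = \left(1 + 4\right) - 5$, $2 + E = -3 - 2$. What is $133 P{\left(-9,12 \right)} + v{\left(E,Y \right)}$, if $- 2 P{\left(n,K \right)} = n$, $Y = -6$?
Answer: $\frac{1143}{2} \approx 571.5$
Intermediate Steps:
$E = -7$ ($E = -2 - 5 = -7$)
$Q = 9$ ($Q = 9 - \left(\left(1 + 4\right) - 5\right) = 9 - \left(5 - 5\right) = 9 - 0 = 9 + 0 = 9$)
$P{\left(n,K \right)} = - \frac{n}{2}$
$v{\left(h,f \right)} = 9 + 6 f$ ($v{\left(h,f \right)} = 6 f + 9 = 9 + 6 f$)
$133 P{\left(-9,12 \right)} + v{\left(E,Y \right)} = 133 \left(\left(- \frac{1}{2}\right) \left(-9\right)\right) + \left(9 + 6 \left(-6\right)\right) = 133 \cdot \frac{9}{2} + \left(9 - 36\right) = \frac{1197}{2} - 27 = \frac{1143}{2}$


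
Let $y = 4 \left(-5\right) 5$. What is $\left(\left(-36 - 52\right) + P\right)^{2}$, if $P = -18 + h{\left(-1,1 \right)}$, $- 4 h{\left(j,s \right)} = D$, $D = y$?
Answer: $6561$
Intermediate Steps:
$y = -100$ ($y = \left(-20\right) 5 = -100$)
$D = -100$
$h{\left(j,s \right)} = 25$ ($h{\left(j,s \right)} = \left(- \frac{1}{4}\right) \left(-100\right) = 25$)
$P = 7$ ($P = -18 + 25 = 7$)
$\left(\left(-36 - 52\right) + P\right)^{2} = \left(\left(-36 - 52\right) + 7\right)^{2} = \left(-88 + 7\right)^{2} = \left(-81\right)^{2} = 6561$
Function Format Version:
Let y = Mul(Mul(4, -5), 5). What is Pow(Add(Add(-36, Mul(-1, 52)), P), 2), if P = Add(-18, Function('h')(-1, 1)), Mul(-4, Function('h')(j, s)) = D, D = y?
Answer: 6561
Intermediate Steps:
y = -100 (y = Mul(-20, 5) = -100)
D = -100
Function('h')(j, s) = 25 (Function('h')(j, s) = Mul(Rational(-1, 4), -100) = 25)
P = 7 (P = Add(-18, 25) = 7)
Pow(Add(Add(-36, Mul(-1, 52)), P), 2) = Pow(Add(Add(-36, Mul(-1, 52)), 7), 2) = Pow(Add(Add(-36, -52), 7), 2) = Pow(Add(-88, 7), 2) = Pow(-81, 2) = 6561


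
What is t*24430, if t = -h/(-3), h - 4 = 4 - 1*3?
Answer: 122150/3 ≈ 40717.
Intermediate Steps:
h = 5 (h = 4 + (4 - 1*3) = 4 + (4 - 3) = 4 + 1 = 5)
t = 5/3 (t = -1*5/(-3) = -5*(-1/3) = 5/3 ≈ 1.6667)
t*24430 = (5/3)*24430 = 122150/3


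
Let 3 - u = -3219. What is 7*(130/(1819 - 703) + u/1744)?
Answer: 3344663/243288 ≈ 13.748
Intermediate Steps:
u = 3222 (u = 3 - 1*(-3219) = 3 + 3219 = 3222)
7*(130/(1819 - 703) + u/1744) = 7*(130/(1819 - 703) + 3222/1744) = 7*(130/1116 + 3222*(1/1744)) = 7*(130*(1/1116) + 1611/872) = 7*(65/558 + 1611/872) = 7*(477809/243288) = 3344663/243288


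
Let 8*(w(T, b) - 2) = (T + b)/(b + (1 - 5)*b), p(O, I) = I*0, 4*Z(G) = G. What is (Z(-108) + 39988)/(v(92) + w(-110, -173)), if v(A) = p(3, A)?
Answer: 165918072/8021 ≈ 20685.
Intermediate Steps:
Z(G) = G/4
p(O, I) = 0
v(A) = 0
w(T, b) = 2 - (T + b)/(24*b) (w(T, b) = 2 + ((T + b)/(b + (1 - 5)*b))/8 = 2 + ((T + b)/(b - 4*b))/8 = 2 + ((T + b)/((-3*b)))/8 = 2 + ((T + b)*(-1/(3*b)))/8 = 2 + (-(T + b)/(3*b))/8 = 2 - (T + b)/(24*b))
(Z(-108) + 39988)/(v(92) + w(-110, -173)) = ((¼)*(-108) + 39988)/(0 + (1/24)*(-1*(-110) + 47*(-173))/(-173)) = (-27 + 39988)/(0 + (1/24)*(-1/173)*(110 - 8131)) = 39961/(0 + (1/24)*(-1/173)*(-8021)) = 39961/(0 + 8021/4152) = 39961/(8021/4152) = 39961*(4152/8021) = 165918072/8021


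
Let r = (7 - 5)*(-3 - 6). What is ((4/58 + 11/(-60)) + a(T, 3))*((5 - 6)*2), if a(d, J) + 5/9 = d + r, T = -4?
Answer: 118337/2610 ≈ 45.340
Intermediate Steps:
r = -18 (r = 2*(-9) = -18)
a(d, J) = -167/9 + d (a(d, J) = -5/9 + (d - 18) = -5/9 + (-18 + d) = -167/9 + d)
((4/58 + 11/(-60)) + a(T, 3))*((5 - 6)*2) = ((4/58 + 11/(-60)) + (-167/9 - 4))*((5 - 6)*2) = ((4*(1/58) + 11*(-1/60)) - 203/9)*(-1*2) = ((2/29 - 11/60) - 203/9)*(-2) = (-199/1740 - 203/9)*(-2) = -118337/5220*(-2) = 118337/2610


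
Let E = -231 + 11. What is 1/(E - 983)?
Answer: -1/1203 ≈ -0.00083125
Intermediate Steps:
E = -220
1/(E - 983) = 1/(-220 - 983) = 1/(-1203) = -1/1203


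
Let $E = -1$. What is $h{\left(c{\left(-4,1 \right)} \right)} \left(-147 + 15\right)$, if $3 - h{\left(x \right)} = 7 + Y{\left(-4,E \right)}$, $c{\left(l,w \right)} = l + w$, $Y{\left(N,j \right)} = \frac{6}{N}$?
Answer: $330$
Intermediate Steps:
$h{\left(x \right)} = - \frac{5}{2}$ ($h{\left(x \right)} = 3 - \left(7 + \frac{6}{-4}\right) = 3 - \left(7 + 6 \left(- \frac{1}{4}\right)\right) = 3 - \left(7 - \frac{3}{2}\right) = 3 - \frac{11}{2} = - \frac{5}{2}$)
$h{\left(c{\left(-4,1 \right)} \right)} \left(-147 + 15\right) = - \frac{5 \left(-147 + 15\right)}{2} = \left(- \frac{5}{2}\right) \left(-132\right) = 330$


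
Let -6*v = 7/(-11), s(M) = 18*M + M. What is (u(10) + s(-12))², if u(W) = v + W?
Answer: 206813161/4356 ≈ 47478.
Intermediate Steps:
s(M) = 19*M
v = 7/66 (v = -7/(6*(-11)) = -7*(-1)/(6*11) = -⅙*(-7/11) = 7/66 ≈ 0.10606)
u(W) = 7/66 + W
(u(10) + s(-12))² = ((7/66 + 10) + 19*(-12))² = (667/66 - 228)² = (-14381/66)² = 206813161/4356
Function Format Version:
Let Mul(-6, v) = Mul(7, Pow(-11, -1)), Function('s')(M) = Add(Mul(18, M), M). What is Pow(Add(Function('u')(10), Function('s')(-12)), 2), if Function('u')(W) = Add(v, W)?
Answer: Rational(206813161, 4356) ≈ 47478.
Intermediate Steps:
Function('s')(M) = Mul(19, M)
v = Rational(7, 66) (v = Mul(Rational(-1, 6), Mul(7, Pow(-11, -1))) = Mul(Rational(-1, 6), Mul(7, Rational(-1, 11))) = Mul(Rational(-1, 6), Rational(-7, 11)) = Rational(7, 66) ≈ 0.10606)
Function('u')(W) = Add(Rational(7, 66), W)
Pow(Add(Function('u')(10), Function('s')(-12)), 2) = Pow(Add(Add(Rational(7, 66), 10), Mul(19, -12)), 2) = Pow(Add(Rational(667, 66), -228), 2) = Pow(Rational(-14381, 66), 2) = Rational(206813161, 4356)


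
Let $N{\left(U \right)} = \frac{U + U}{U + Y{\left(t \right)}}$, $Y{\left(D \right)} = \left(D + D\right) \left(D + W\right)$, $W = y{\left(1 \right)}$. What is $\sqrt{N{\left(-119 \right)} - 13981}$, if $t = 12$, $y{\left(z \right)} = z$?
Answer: $\frac{i \sqrt{520824203}}{193} \approx 118.25 i$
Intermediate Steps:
$W = 1$
$Y{\left(D \right)} = 2 D \left(1 + D\right)$ ($Y{\left(D \right)} = \left(D + D\right) \left(D + 1\right) = 2 D \left(1 + D\right)$)
$N{\left(U \right)} = \frac{2 U}{312 + U}$ ($N{\left(U \right)} = \frac{U + U}{U + 2 \cdot 12 \left(1 + 12\right)} = \frac{2 U}{U + 2 \cdot 12 \cdot 13} = \frac{2 U}{U + 312} = \frac{2 U}{312 + U}$)
$\sqrt{N{\left(-119 \right)} - 13981} = \sqrt{2 \left(-119\right) \frac{1}{312 - 119} - 13981} = \sqrt{2 \left(-119\right) \frac{1}{193} - 13981} = \sqrt{- \frac{238}{193} - 13981} = \sqrt{- \frac{2698571}{193}} = \frac{i \sqrt{520824203}}{193}$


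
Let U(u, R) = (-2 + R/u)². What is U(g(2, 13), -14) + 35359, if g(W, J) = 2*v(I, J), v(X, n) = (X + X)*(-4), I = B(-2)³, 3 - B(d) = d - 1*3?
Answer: 593292574769/16777216 ≈ 35363.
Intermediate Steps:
B(d) = 6 - d (B(d) = 3 - (d - 1*3) = 3 - (d - 3) = 3 - (-3 + d) = 3 + (3 - d) = 6 - d)
I = 512 (I = (6 - 1*(-2))³ = (6 + 2)³ = 8³ = 512)
v(X, n) = -8*X (v(X, n) = (2*X)*(-4) = -8*X)
g(W, J) = -8192 (g(W, J) = 2*(-8*512) = 2*(-4096) = -8192)
U(g(2, 13), -14) + 35359 = (-14 - 2*(-8192))²/(-8192)² + 35359 = (-14 + 16384)²/67108864 + 35359 = (1/67108864)*16370² + 35359 = (1/67108864)*267976900 + 35359 = 66994225/16777216 + 35359 = 593292574769/16777216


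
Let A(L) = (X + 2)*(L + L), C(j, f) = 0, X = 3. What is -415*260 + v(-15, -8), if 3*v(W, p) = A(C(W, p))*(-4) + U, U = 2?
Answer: -323698/3 ≈ -1.0790e+5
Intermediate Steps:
A(L) = 10*L (A(L) = (3 + 2)*(L + L) = 5*(2*L) = 10*L)
v(W, p) = ⅔ (v(W, p) = ((10*0)*(-4) + 2)/3 = (0*(-4) + 2)/3 = (0 + 2)/3 = (⅓)*2 = ⅔)
-415*260 + v(-15, -8) = -415*260 + ⅔ = -107900 + ⅔ = -323698/3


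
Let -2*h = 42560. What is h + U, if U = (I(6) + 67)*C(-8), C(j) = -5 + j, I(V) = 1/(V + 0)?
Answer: -132919/6 ≈ -22153.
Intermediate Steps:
I(V) = 1/V
h = -21280 (h = -½*42560 = -21280)
U = -5239/6 (U = (1/6 + 67)*(-5 - 8) = (⅙ + 67)*(-13) = (403/6)*(-13) = -5239/6 ≈ -873.17)
h + U = -21280 - 5239/6 = -132919/6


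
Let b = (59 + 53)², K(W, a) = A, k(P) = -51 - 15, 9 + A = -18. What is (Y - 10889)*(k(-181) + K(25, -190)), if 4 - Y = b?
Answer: 2178897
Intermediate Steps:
A = -27 (A = -9 - 18 = -27)
k(P) = -66
K(W, a) = -27
b = 12544 (b = 112² = 12544)
Y = -12540 (Y = 4 - 1*12544 = 4 - 12544 = -12540)
(Y - 10889)*(k(-181) + K(25, -190)) = (-12540 - 10889)*(-66 - 27) = -23429*(-93) = 2178897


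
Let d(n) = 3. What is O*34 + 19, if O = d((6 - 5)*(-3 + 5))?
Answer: 121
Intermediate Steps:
O = 3
O*34 + 19 = 3*34 + 19 = 102 + 19 = 121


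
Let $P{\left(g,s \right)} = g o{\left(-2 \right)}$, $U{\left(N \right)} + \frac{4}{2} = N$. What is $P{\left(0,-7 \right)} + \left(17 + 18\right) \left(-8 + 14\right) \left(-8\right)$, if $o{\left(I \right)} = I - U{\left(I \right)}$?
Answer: $-1680$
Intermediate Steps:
$U{\left(N \right)} = -2 + N$
$o{\left(I \right)} = 2$ ($o{\left(I \right)} = I - \left(-2 + I\right) = 2$)
$P{\left(g,s \right)} = 2 g$ ($P{\left(g,s \right)} = g 2 = 2 g$)
$P{\left(0,-7 \right)} + \left(17 + 18\right) \left(-8 + 14\right) \left(-8\right) = 2 \cdot 0 + \left(17 + 18\right) \left(-8 + 14\right) \left(-8\right) = 0 + 35 \cdot 6 \left(-8\right) = 0 + 210 \left(-8\right) = 0 - 1680 = -1680$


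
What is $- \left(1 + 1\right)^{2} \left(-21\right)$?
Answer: $84$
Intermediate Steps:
$- \left(1 + 1\right)^{2} \left(-21\right) = - 2^{2} \left(-21\right) = \left(-1\right) 4 \left(-21\right) = \left(-4\right) \left(-21\right) = 84$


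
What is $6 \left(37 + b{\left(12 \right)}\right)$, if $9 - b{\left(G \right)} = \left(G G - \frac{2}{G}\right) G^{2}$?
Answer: $-123996$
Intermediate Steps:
$b{\left(G \right)} = 9 - G^{2} \left(G^{2} - \frac{2}{G}\right)$ ($b{\left(G \right)} = 9 - \left(G G - \frac{2}{G}\right) G^{2} = 9 - \left(G^{2} - \frac{2}{G}\right) G^{2} = 9 - G^{2} \left(G^{2} - \frac{2}{G}\right)$)
$6 \left(37 + b{\left(12 \right)}\right) = 6 \left(37 + \left(9 - 12^{4} + 2 \cdot 12\right)\right) = 6 \left(37 + \left(9 - 20736 + 24\right)\right) = 6 \left(37 - 20703\right) = 6 \left(-20666\right) = -123996$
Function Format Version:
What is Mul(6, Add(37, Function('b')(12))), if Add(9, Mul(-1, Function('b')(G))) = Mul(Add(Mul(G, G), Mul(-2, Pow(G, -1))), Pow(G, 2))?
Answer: -123996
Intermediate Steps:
Function('b')(G) = Add(9, Mul(-1, Pow(G, 2), Add(Pow(G, 2), Mul(-2, Pow(G, -1))))) (Function('b')(G) = Add(9, Mul(-1, Mul(Add(Mul(G, G), Mul(-2, Pow(G, -1))), Pow(G, 2)))) = Add(9, Mul(-1, Mul(Add(Pow(G, 2), Mul(-2, Pow(G, -1))), Pow(G, 2)))) = Add(9, Mul(-1, Mul(Pow(G, 2), Add(Pow(G, 2), Mul(-2, Pow(G, -1)))))) = Add(9, Mul(-1, Pow(G, 2), Add(Pow(G, 2), Mul(-2, Pow(G, -1))))))
Mul(6, Add(37, Function('b')(12))) = Mul(6, Add(37, Add(9, Mul(-1, Pow(12, 4)), Mul(2, 12)))) = Mul(6, Add(37, Add(9, Mul(-1, 20736), 24))) = Mul(6, Add(37, Add(9, -20736, 24))) = Mul(6, Add(37, -20703)) = Mul(6, -20666) = -123996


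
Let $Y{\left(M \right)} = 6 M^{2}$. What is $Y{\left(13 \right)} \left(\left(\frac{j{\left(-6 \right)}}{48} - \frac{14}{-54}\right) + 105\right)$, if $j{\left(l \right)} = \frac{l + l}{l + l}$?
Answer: $\frac{7686289}{72} \approx 1.0675 \cdot 10^{5}$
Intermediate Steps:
$j{\left(l \right)} = 1$ ($j{\left(l \right)} = \frac{2 l}{2 l} = 2 l \frac{1}{2 l} = 1$)
$Y{\left(13 \right)} \left(\left(\frac{j{\left(-6 \right)}}{48} - \frac{14}{-54}\right) + 105\right) = 6 \cdot 13^{2} \left(\left(1 \cdot \frac{1}{48} - \frac{14}{-54}\right) + 105\right) = 6 \cdot 169 \left(\left(1 \cdot \frac{1}{48} - - \frac{7}{27}\right) + 105\right) = 1014 \left(\left(\frac{1}{48} + \frac{7}{27}\right) + 105\right) = 1014 \left(\frac{121}{432} + 105\right) = 1014 \cdot \frac{45481}{432} = \frac{7686289}{72}$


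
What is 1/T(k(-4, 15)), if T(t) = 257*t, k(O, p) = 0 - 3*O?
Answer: 1/3084 ≈ 0.00032425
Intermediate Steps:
k(O, p) = -3*O
1/T(k(-4, 15)) = 1/(257*(-3*(-4))) = 1/(257*12) = 1/3084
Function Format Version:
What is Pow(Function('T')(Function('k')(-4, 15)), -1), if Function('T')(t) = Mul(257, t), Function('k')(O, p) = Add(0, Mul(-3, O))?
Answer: Rational(1, 3084) ≈ 0.00032425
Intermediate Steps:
Function('k')(O, p) = Mul(-3, O)
Pow(Function('T')(Function('k')(-4, 15)), -1) = Pow(Mul(257, Mul(-3, -4)), -1) = Pow(Mul(257, 12), -1) = Pow(3084, -1) = Rational(1, 3084)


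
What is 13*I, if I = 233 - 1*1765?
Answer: -19916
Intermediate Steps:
I = -1532 (I = 233 - 1765 = -1532)
13*I = 13*(-1532) = -19916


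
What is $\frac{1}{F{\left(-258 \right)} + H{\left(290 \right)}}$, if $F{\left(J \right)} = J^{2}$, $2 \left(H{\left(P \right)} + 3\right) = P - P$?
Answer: $\frac{1}{66561} \approx 1.5024 \cdot 10^{-5}$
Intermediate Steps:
$H{\left(P \right)} = -3$ ($H{\left(P \right)} = -3 + \frac{P - P}{2} = -3 + \frac{1}{2} \cdot 0 = -3 + 0 = -3$)
$\frac{1}{F{\left(-258 \right)} + H{\left(290 \right)}} = \frac{1}{\left(-258\right)^{2} - 3} = \frac{1}{66564 - 3} = \frac{1}{66561}$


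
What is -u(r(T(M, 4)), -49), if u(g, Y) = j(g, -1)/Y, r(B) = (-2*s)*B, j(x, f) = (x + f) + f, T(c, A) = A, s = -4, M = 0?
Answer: 30/49 ≈ 0.61224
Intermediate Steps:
j(x, f) = x + 2*f (j(x, f) = (f + x) + f = x + 2*f)
r(B) = 8*B (r(B) = (-2*(-4))*B = 8*B)
u(g, Y) = (-2 + g)/Y (u(g, Y) = (g + 2*(-1))/Y = (g - 2)/Y = (-2 + g)/Y)
-u(r(T(M, 4)), -49) = -(-2 + 8*4)/(-49) = -(-1)*(-2 + 32)/49 = -(-1)*30/49 = -1*(-30/49) = 30/49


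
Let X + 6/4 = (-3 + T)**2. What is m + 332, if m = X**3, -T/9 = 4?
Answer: 28066750975/8 ≈ 3.5083e+9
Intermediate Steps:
T = -36 (T = -9*4 = -36)
X = 3039/2 (X = -3/2 + (-3 - 36)**2 = -3/2 + (-39)**2 = -3/2 + 1521 = 3039/2 ≈ 1519.5)
m = 28066748319/8 (m = (3039/2)**3 = 28066748319/8 ≈ 3.5083e+9)
m + 332 = 28066748319/8 + 332 = 28066750975/8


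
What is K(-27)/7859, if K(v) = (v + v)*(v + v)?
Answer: 2916/7859 ≈ 0.37104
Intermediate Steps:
K(v) = 4*v² (K(v) = (2*v)*(2*v) = 4*v²)
K(-27)/7859 = (4*(-27)²)/7859 = (4*729)*(1/7859) = 2916*(1/7859) = 2916/7859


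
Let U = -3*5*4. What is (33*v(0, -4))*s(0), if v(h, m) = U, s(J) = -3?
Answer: 5940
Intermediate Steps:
U = -60 (U = -15*4 = -60)
v(h, m) = -60
(33*v(0, -4))*s(0) = (33*(-60))*(-3) = -1980*(-3) = 5940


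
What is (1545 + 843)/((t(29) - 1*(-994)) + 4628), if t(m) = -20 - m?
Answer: 2388/5573 ≈ 0.42849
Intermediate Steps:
(1545 + 843)/((t(29) - 1*(-994)) + 4628) = (1545 + 843)/(((-20 - 1*29) - 1*(-994)) + 4628) = 2388/(((-20 - 29) + 994) + 4628) = 2388/((-49 + 994) + 4628) = 2388/(945 + 4628) = 2388/5573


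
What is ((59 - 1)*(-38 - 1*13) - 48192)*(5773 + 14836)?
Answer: -1054150350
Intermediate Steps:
((59 - 1)*(-38 - 1*13) - 48192)*(5773 + 14836) = (58*(-38 - 13) - 48192)*20609 = (58*(-51) - 48192)*20609 = (-2958 - 48192)*20609 = -51150*20609 = -1054150350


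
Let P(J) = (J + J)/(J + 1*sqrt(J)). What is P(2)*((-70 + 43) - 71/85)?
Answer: -9464/85 + 4732*sqrt(2)/85 ≈ -32.611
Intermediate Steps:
P(J) = 2*J/(J + sqrt(J)) (P(J) = (2*J)/(J + sqrt(J)) = 2*J/(J + sqrt(J)))
P(2)*((-70 + 43) - 71/85) = (2*2/(2 + sqrt(2)))*((-70 + 43) - 71/85) = (4/(2 + sqrt(2)))*(-27 - 71*1/85) = (4/(2 + sqrt(2)))*(-27 - 71/85) = (4/(2 + sqrt(2)))*(-2366/85) = -9464/(85*(2 + sqrt(2)))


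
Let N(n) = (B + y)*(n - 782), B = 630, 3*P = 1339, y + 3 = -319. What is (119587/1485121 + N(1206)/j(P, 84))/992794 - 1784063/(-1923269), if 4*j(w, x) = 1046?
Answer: 1376475029316739457511/1483073597390879122838 ≈ 0.92812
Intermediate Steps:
y = -322 (y = -3 - 319 = -322)
P = 1339/3 (P = (1/3)*1339 = 1339/3 ≈ 446.33)
j(w, x) = 523/2 (j(w, x) = (1/4)*1046 = 523/2)
N(n) = -240856 + 308*n (N(n) = (630 - 322)*(n - 782) = 308*(-782 + n) = -240856 + 308*n)
(119587/1485121 + N(1206)/j(P, 84))/992794 - 1784063/(-1923269) = (119587/1485121 + (-240856 + 308*1206)/(523/2))/992794 - 1784063/(-1923269) = (119587*(1/1485121) + (-240856 + 371448)*(2/523))*(1/992794) - 1784063*(-1/1923269) = (119587/1485121 + 130592*(2/523))*(1/992794) + 1784063/1923269 = (119587/1485121 + 261184/523)*(1/992794) + 1784063/1923269 = (387952387265/776718283)*(1/992794) + 1784063/1923269 = 387952387265/771121251052702 + 1784063/1923269 = 1376475029316739457511/1483073597390879122838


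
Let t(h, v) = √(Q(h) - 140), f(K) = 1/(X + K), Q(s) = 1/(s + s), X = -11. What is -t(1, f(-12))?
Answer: -3*I*√62/2 ≈ -11.811*I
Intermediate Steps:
Q(s) = 1/(2*s)
f(K) = 1/(-11 + K)
t(h, v) = √(-140 + 1/(2*h)) (t(h, v) = √(1/(2*h) - 140) = √(-140 + 1/(2*h)))
-t(1, f(-12)) = -√(-560 + 2/1)/2 = -√(-560 + 2*1)/2 = -√(-560 + 2)/2 = -√(-558)/2 = -3*I*√62/2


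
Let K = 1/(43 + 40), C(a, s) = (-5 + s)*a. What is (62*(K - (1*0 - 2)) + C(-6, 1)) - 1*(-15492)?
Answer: 1298182/83 ≈ 15641.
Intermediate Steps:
C(a, s) = a*(-5 + s)
K = 1/83 ≈ 0.012048
(62*(K - (1*0 - 2)) + C(-6, 1)) - 1*(-15492) = (62*(1/83 - (1*0 - 2)) - 6*(-5 + 1)) - 1*(-15492) = (62*(1/83 - (0 - 2)) - 6*(-4)) + 15492 = (62*(1/83 - 1*(-2)) + 24) + 15492 = (62*(1/83 + 2) + 24) + 15492 = (62*(167/83) + 24) + 15492 = (10354/83 + 24) + 15492 = 12346/83 + 15492 = 1298182/83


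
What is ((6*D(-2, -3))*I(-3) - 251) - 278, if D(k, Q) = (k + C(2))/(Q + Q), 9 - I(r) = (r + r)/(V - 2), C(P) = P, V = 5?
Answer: -529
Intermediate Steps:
I(r) = 9 - 2*r/3 (I(r) = 9 - (r + r)/(5 - 2) = 9 - 2*r/3)
D(k, Q) = (2 + k)/(2*Q) (D(k, Q) = (k + 2)/(Q + Q) = (2 + k)/((2*Q)) = (2 + k)*(1/(2*Q)) = (2 + k)/(2*Q))
((6*D(-2, -3))*I(-3) - 251) - 278 = ((6*((½)*(2 - 2)/(-3)))*(9 - ⅔*(-3)) - 251) - 278 = ((6*((½)*(-⅓)*0))*(9 + 2) - 251) - 278 = ((6*0)*11 - 251) - 278 = (0*11 - 251) - 278 = (0 - 251) - 278 = -251 - 278 = -529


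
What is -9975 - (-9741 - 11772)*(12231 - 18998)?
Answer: -145588446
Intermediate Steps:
-9975 - (-9741 - 11772)*(12231 - 18998) = -9975 - (-21513)*(-6767) = -9975 - 1*145578471 = -9975 - 145578471 = -145588446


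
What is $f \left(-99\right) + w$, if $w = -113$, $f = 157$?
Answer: $-15656$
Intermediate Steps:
$f \left(-99\right) + w = 157 \left(-99\right) - 113 = -15543 - 113 = -15656$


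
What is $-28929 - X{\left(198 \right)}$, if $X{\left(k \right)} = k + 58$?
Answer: $-29185$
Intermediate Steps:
$X{\left(k \right)} = 58 + k$
$-28929 - X{\left(198 \right)} = -28929 - \left(58 + 198\right) = -28929 - 256 = -29185$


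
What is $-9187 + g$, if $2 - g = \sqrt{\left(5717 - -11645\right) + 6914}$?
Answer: $-9185 - 34 \sqrt{21} \approx -9340.8$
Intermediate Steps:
$g = 2 - 34 \sqrt{21}$ ($g = 2 - \sqrt{\left(5717 - -11645\right) + 6914} = 2 - \sqrt{\left(5717 + 11645\right) + 6914} = 2 - \sqrt{17362 + 6914} = 2 - \sqrt{24276} = 2 - 34 \sqrt{21} \approx -153.81$)
$-9187 + g = -9187 + \left(2 - 34 \sqrt{21}\right) = -9185 - 34 \sqrt{21}$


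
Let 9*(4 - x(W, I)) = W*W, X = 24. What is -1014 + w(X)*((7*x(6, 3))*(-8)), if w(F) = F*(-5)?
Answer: -1014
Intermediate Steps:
x(W, I) = 4 - W²/9 (x(W, I) = 4 - W*W/9 = 4 - W²/9)
w(F) = -5*F
-1014 + w(X)*((7*x(6, 3))*(-8)) = -1014 + (-5*24)*((7*(4 - ⅑*6²))*(-8)) = -1014 - 120*7*(4 - ⅑*36)*(-8) = -1014 - 120*7*(4 - 4)*(-8) = -1014 - 120*7*0*(-8) = -1014 - 0*(-8) = -1014 - 120*0 = -1014 + 0 = -1014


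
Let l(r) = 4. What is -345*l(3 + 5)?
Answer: -1380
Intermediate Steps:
-345*l(3 + 5) = -345*4 = -1380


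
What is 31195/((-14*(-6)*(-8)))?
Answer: -31195/672 ≈ -46.421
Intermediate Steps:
31195/((-14*(-6)*(-8))) = 31195/((84*(-8))) = 31195/(-672) = 31195*(-1/672) = -31195/672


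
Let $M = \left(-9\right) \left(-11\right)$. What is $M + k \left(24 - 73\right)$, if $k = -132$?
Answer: $6567$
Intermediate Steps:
$M = 99$
$M + k \left(24 - 73\right) = 99 - 132 \left(24 - 73\right) = 99 - -6468 = 99 + 6468 = 6567$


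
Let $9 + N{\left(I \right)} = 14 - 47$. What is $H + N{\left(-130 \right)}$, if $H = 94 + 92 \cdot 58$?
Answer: $5388$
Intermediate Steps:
$N{\left(I \right)} = -42$ ($N{\left(I \right)} = -9 + \left(14 - 47\right) = -9 - 33 = -42$)
$H = 5430$ ($H = 94 + 5336 = 5430$)
$H + N{\left(-130 \right)} = 5430 - 42 = 5388$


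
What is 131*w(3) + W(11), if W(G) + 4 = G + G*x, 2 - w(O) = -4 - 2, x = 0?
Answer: 1055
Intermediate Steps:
w(O) = 8 (w(O) = 2 - (-4 - 2) = 2 - 1*(-6) = 2 + 6 = 8)
W(G) = -4 + G (W(G) = -4 + (G + G*0) = -4 + (G + 0) = -4 + G)
131*w(3) + W(11) = 131*8 + (-4 + 11) = 1048 + 7 = 1055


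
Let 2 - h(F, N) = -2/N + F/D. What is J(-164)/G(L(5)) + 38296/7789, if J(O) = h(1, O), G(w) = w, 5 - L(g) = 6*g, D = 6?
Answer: 116015464/23951175 ≈ 4.8438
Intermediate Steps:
L(g) = 5 - 6*g
h(F, N) = 2 + 2/N - F/6 (h(F, N) = 2 - (-2/N + F/6) = 2 + (2/N - F/6) = 2 + 2/N - F/6)
J(O) = 11/6 + 2/O (J(O) = 2 + 2/O - ⅙*1 = 2 + 2/O - ⅙ = 11/6 + 2/O)
J(-164)/G(L(5)) + 38296/7789 = (11/6 + 2/(-164))/(5 - 6*5) + 38296/7789 = (11/6 + 2*(-1/164))/(5 - 30) + 38296*(1/7789) = (11/6 - 1/82)/(-25) + 38296/7789 = (224/123)*(-1/25) + 38296/7789 = -224/3075 + 38296/7789 = 116015464/23951175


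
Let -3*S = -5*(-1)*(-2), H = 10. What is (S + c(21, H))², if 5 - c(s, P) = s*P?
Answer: 366025/9 ≈ 40669.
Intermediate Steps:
c(s, P) = 5 - P*s (c(s, P) = 5 - s*P = 5 - P*s)
S = 10/3 (S = -(-5*(-1))*(-2)/3 = -5*(-2)/3 = -⅓*(-10) = 10/3 ≈ 3.3333)
(S + c(21, H))² = (10/3 + (5 - 1*10*21))² = (10/3 + (5 - 210))² = (10/3 - 205)² = (-605/3)² = 366025/9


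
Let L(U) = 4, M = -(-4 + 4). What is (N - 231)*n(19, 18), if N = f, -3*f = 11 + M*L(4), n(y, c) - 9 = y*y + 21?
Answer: -275264/3 ≈ -91755.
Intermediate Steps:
M = 0 (M = -1*0 = 0)
n(y, c) = 30 + y² (n(y, c) = 9 + (y*y + 21) = 9 + (y² + 21) = 9 + (21 + y²) = 30 + y²)
f = -11/3 (f = -(11 + 0*4)/3 = -(11 + 0)/3 = -⅓*11 = -11/3 ≈ -3.6667)
N = -11/3 ≈ -3.6667
(N - 231)*n(19, 18) = (-11/3 - 231)*(30 + 19²) = -704*(30 + 361)/3 = -704/3*391 = -275264/3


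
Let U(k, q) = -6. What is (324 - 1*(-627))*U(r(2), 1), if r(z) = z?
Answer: -5706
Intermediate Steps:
(324 - 1*(-627))*U(r(2), 1) = (324 - 1*(-627))*(-6) = (324 + 627)*(-6) = 951*(-6) = -5706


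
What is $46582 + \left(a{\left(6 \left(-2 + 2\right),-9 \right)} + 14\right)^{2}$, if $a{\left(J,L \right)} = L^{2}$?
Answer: $55607$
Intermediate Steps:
$46582 + \left(a{\left(6 \left(-2 + 2\right),-9 \right)} + 14\right)^{2} = 46582 + \left(\left(-9\right)^{2} + 14\right)^{2} = 46582 + \left(81 + 14\right)^{2} = 46582 + 95^{2} = 46582 + 9025 = 55607$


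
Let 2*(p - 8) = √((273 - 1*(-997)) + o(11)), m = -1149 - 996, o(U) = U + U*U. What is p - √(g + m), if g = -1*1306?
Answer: 8 + √1402/2 - I*√3451 ≈ 26.722 - 58.745*I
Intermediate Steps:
o(U) = U + U²
m = -2145
g = -1306
p = 8 + √1402/2 (p = 8 + √((273 - 1*(-997)) + 11*(1 + 11))/2 = 8 + √((273 + 997) + 11*12)/2 = 8 + √(1270 + 132)/2 = 8 + √1402/2 ≈ 26.722)
p - √(g + m) = (8 + √1402/2) - √(-1306 - 2145) = (8 + √1402/2) - √(-3451) = (8 + √1402/2) - I*√3451 = 8 + √1402/2 - I*√3451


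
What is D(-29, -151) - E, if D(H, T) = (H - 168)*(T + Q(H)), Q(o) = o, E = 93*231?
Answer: 13977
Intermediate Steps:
E = 21483
D(H, T) = (-168 + H)*(H + T) (D(H, T) = (H - 168)*(T + H) = (-168 + H)*(H + T))
D(-29, -151) - E = ((-29)² - 168*(-29) - 168*(-151) - 29*(-151)) - 1*21483 = (841 + 4872 + 25368 + 4379) - 21483 = 35460 - 21483 = 13977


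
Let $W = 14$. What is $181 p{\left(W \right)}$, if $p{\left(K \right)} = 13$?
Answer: $2353$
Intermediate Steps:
$181 p{\left(W \right)} = 181 \cdot 13 = 2353$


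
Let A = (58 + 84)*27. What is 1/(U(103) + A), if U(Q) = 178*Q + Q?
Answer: 1/22271 ≈ 4.4901e-5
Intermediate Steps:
U(Q) = 179*Q
A = 3834 (A = 142*27 = 3834)
1/(U(103) + A) = 1/(179*103 + 3834) = 1/(18437 + 3834) = 1/22271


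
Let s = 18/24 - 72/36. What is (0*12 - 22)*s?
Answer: 55/2 ≈ 27.500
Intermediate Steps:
s = -5/4 (s = 18*(1/24) - 72*1/36 = ¾ - 2 = -5/4 ≈ -1.2500)
(0*12 - 22)*s = (0*12 - 22)*(-5/4) = (0 - 22)*(-5/4) = -22*(-5/4) = 55/2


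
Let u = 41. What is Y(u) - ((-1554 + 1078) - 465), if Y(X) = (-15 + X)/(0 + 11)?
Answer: 10377/11 ≈ 943.36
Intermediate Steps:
Y(X) = -15/11 + X/11 (Y(X) = (-15 + X)/11 = (-15 + X)*(1/11) = -15/11 + X/11)
Y(u) - ((-1554 + 1078) - 465) = (-15/11 + (1/11)*41) - ((-1554 + 1078) - 465) = (-15/11 + 41/11) - (-476 - 465) = 26/11 - 1*(-941) = 26/11 + 941 = 10377/11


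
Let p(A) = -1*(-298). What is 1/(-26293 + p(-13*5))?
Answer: -1/25995 ≈ -3.8469e-5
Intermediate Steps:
p(A) = 298
1/(-26293 + p(-13*5)) = 1/(-26293 + 298) = 1/(-25995) = -1/25995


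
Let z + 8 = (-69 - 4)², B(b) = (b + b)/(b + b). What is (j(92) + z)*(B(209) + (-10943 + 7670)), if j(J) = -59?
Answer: -17217264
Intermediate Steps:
B(b) = 1 (B(b) = (2*b)/((2*b)) = (2*b)*(1/(2*b)) = 1)
z = 5321 (z = -8 + (-69 - 4)² = -8 + (-73)² = -8 + 5329 = 5321)
(j(92) + z)*(B(209) + (-10943 + 7670)) = (-59 + 5321)*(1 + (-10943 + 7670)) = 5262*(1 - 3273) = 5262*(-3272) = -17217264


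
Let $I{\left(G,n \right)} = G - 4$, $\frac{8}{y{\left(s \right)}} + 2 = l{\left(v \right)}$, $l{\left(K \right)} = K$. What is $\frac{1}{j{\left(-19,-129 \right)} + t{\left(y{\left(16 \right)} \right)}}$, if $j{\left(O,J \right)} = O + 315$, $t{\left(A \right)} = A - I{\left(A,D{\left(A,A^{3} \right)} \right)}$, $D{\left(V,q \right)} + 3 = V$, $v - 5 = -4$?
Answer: $\frac{1}{300} \approx 0.0033333$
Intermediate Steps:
$v = 1$ ($v = 5 - 4 = 1$)
$D{\left(V,q \right)} = -3 + V$
$y{\left(s \right)} = -8$ ($y{\left(s \right)} = \frac{8}{-2 + 1} = \frac{8}{-1} = 8 \left(-1\right) = -8$)
$I{\left(G,n \right)} = -4 + G$
$t{\left(A \right)} = 4$ ($t{\left(A \right)} = A - \left(-4 + A\right) = 4$)
$j{\left(O,J \right)} = 315 + O$
$\frac{1}{j{\left(-19,-129 \right)} + t{\left(y{\left(16 \right)} \right)}} = \frac{1}{\left(315 - 19\right) + 4} = \frac{1}{296 + 4} = \frac{1}{300}$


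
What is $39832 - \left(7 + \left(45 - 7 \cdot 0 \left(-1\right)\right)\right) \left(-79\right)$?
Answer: $43940$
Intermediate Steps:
$39832 - \left(7 + \left(45 - 7 \cdot 0 \left(-1\right)\right)\right) \left(-79\right) = 39832 - \left(7 + \left(45 - 0\right)\right) \left(-79\right) = 39832 - \left(7 + \left(45 + 0\right)\right) \left(-79\right) = 39832 - \left(7 + 45\right) \left(-79\right) = 39832 - 52 \left(-79\right) = 39832 - -4108 = 39832 + 4108 = 43940$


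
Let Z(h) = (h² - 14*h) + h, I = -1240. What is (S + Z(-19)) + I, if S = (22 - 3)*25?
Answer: -157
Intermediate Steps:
Z(h) = h² - 13*h
S = 475 (S = 19*25 = 475)
(S + Z(-19)) + I = (475 - 19*(-13 - 19)) - 1240 = (475 - 19*(-32)) - 1240 = (475 + 608) - 1240 = 1083 - 1240 = -157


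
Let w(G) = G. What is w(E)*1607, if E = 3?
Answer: 4821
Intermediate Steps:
w(E)*1607 = 3*1607 = 4821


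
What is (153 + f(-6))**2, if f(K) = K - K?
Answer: 23409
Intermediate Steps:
f(K) = 0
(153 + f(-6))**2 = (153 + 0)**2 = 153**2 = 23409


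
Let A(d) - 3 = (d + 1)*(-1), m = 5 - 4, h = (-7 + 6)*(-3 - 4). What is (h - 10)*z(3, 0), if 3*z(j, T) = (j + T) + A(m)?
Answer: -4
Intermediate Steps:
h = 7 (h = -1*(-7) = 7)
m = 1
A(d) = 2 - d (A(d) = 3 + (d + 1)*(-1) = 3 + (1 + d)*(-1) = 3 + (-1 - d) = 2 - d)
z(j, T) = 1/3 + T/3 + j/3 (z(j, T) = ((j + T) + (2 - 1*1))/3 = ((T + j) + (2 - 1))/3 = ((T + j) + 1)/3 = (1 + T + j)/3 = 1/3 + T/3 + j/3)
(h - 10)*z(3, 0) = (7 - 10)*(1/3 + (1/3)*0 + (1/3)*3) = -3*(1/3 + 0 + 1) = -3*4/3 = -4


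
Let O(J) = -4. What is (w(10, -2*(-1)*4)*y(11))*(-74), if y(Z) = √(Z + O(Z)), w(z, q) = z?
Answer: -740*√7 ≈ -1957.9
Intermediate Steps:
y(Z) = √(-4 + Z) (y(Z) = √(Z - 4) = √(-4 + Z))
(w(10, -2*(-1)*4)*y(11))*(-74) = (10*√(-4 + 11))*(-74) = (10*√7)*(-74) = -740*√7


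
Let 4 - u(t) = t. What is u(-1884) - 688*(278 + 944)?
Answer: -838848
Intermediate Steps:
u(t) = 4 - t
u(-1884) - 688*(278 + 944) = (4 - 1*(-1884)) - 688*(278 + 944) = (4 + 1884) - 688*1222 = 1888 - 840736 = -838848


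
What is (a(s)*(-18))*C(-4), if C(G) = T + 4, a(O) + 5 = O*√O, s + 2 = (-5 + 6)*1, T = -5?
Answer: -90 - 18*I ≈ -90.0 - 18.0*I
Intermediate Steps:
s = -1 (s = -2 + (-5 + 6)*1 = -2 + 1*1 = -2 + 1 = -1)
a(O) = -5 + O^(3/2) (a(O) = -5 + O*√O = -5 + O^(3/2))
C(G) = -1 (C(G) = -5 + 4 = -1)
(a(s)*(-18))*C(-4) = ((-5 + (-1)^(3/2))*(-18))*(-1) = ((-5 - I)*(-18))*(-1) = (90 + 18*I)*(-1) = -90 - 18*I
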